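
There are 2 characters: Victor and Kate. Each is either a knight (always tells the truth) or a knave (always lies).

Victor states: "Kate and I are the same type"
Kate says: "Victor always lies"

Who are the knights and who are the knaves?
Victor is a knave.
Kate is a knight.

Verification:
- Victor (knave) says "Kate and I are the same type" - this is FALSE (a lie) because Victor is a knave and Kate is a knight.
- Kate (knight) says "Victor always lies" - this is TRUE because Victor is a knave.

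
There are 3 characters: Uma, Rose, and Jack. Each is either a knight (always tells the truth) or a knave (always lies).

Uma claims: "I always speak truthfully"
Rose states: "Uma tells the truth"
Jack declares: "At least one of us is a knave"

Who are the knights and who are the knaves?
Uma is a knave.
Rose is a knave.
Jack is a knight.

Verification:
- Uma (knave) says "I always speak truthfully" - this is FALSE (a lie) because Uma is a knave.
- Rose (knave) says "Uma tells the truth" - this is FALSE (a lie) because Uma is a knave.
- Jack (knight) says "At least one of us is a knave" - this is TRUE because Uma and Rose are knaves.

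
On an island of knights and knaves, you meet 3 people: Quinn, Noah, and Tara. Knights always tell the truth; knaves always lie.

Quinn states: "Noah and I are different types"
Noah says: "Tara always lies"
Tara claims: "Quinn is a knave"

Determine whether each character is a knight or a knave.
Quinn is a knave.
Noah is a knave.
Tara is a knight.

Verification:
- Quinn (knave) says "Noah and I are different types" - this is FALSE (a lie) because Quinn is a knave and Noah is a knave.
- Noah (knave) says "Tara always lies" - this is FALSE (a lie) because Tara is a knight.
- Tara (knight) says "Quinn is a knave" - this is TRUE because Quinn is a knave.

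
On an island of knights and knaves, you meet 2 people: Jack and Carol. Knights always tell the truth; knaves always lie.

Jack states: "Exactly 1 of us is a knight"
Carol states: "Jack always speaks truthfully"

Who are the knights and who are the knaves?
Jack is a knave.
Carol is a knave.

Verification:
- Jack (knave) says "Exactly 1 of us is a knight" - this is FALSE (a lie) because there are 0 knights.
- Carol (knave) says "Jack always speaks truthfully" - this is FALSE (a lie) because Jack is a knave.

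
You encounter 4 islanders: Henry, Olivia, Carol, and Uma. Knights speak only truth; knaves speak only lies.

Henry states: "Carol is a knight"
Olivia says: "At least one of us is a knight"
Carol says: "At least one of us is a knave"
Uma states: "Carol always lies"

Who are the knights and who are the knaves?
Henry is a knight.
Olivia is a knight.
Carol is a knight.
Uma is a knave.

Verification:
- Henry (knight) says "Carol is a knight" - this is TRUE because Carol is a knight.
- Olivia (knight) says "At least one of us is a knight" - this is TRUE because Henry, Olivia, and Carol are knights.
- Carol (knight) says "At least one of us is a knave" - this is TRUE because Uma is a knave.
- Uma (knave) says "Carol always lies" - this is FALSE (a lie) because Carol is a knight.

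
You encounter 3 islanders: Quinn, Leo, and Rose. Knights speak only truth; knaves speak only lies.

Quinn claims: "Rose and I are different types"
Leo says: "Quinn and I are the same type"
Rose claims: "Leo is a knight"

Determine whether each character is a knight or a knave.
Quinn is a knight.
Leo is a knave.
Rose is a knave.

Verification:
- Quinn (knight) says "Rose and I are different types" - this is TRUE because Quinn is a knight and Rose is a knave.
- Leo (knave) says "Quinn and I are the same type" - this is FALSE (a lie) because Leo is a knave and Quinn is a knight.
- Rose (knave) says "Leo is a knight" - this is FALSE (a lie) because Leo is a knave.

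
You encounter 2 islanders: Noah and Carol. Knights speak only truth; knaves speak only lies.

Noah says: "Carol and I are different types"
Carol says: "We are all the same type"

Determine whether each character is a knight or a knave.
Noah is a knight.
Carol is a knave.

Verification:
- Noah (knight) says "Carol and I are different types" - this is TRUE because Noah is a knight and Carol is a knave.
- Carol (knave) says "We are all the same type" - this is FALSE (a lie) because Noah is a knight and Carol is a knave.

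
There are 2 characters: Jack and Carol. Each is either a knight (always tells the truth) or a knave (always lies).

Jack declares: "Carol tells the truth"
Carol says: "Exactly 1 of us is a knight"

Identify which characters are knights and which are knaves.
Jack is a knave.
Carol is a knave.

Verification:
- Jack (knave) says "Carol tells the truth" - this is FALSE (a lie) because Carol is a knave.
- Carol (knave) says "Exactly 1 of us is a knight" - this is FALSE (a lie) because there are 0 knights.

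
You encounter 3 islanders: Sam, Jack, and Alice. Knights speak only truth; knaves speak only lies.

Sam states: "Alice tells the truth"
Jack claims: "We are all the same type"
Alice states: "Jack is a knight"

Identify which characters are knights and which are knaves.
Sam is a knight.
Jack is a knight.
Alice is a knight.

Verification:
- Sam (knight) says "Alice tells the truth" - this is TRUE because Alice is a knight.
- Jack (knight) says "We are all the same type" - this is TRUE because Sam, Jack, and Alice are knights.
- Alice (knight) says "Jack is a knight" - this is TRUE because Jack is a knight.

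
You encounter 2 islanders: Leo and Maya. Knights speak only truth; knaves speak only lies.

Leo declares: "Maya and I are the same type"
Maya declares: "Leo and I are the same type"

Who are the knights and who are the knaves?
Leo is a knight.
Maya is a knight.

Verification:
- Leo (knight) says "Maya and I are the same type" - this is TRUE because Leo is a knight and Maya is a knight.
- Maya (knight) says "Leo and I are the same type" - this is TRUE because Maya is a knight and Leo is a knight.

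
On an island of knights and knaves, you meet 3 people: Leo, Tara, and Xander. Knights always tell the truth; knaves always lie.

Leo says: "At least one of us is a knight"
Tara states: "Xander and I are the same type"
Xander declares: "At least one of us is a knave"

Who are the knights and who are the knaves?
Leo is a knight.
Tara is a knave.
Xander is a knight.

Verification:
- Leo (knight) says "At least one of us is a knight" - this is TRUE because Leo and Xander are knights.
- Tara (knave) says "Xander and I are the same type" - this is FALSE (a lie) because Tara is a knave and Xander is a knight.
- Xander (knight) says "At least one of us is a knave" - this is TRUE because Tara is a knave.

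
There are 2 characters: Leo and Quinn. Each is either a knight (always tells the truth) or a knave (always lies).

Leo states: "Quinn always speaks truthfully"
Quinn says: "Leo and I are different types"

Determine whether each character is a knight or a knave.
Leo is a knave.
Quinn is a knave.

Verification:
- Leo (knave) says "Quinn always speaks truthfully" - this is FALSE (a lie) because Quinn is a knave.
- Quinn (knave) says "Leo and I are different types" - this is FALSE (a lie) because Quinn is a knave and Leo is a knave.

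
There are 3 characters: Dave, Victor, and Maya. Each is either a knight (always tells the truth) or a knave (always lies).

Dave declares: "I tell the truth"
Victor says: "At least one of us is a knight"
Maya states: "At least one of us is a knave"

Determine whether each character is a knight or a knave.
Dave is a knave.
Victor is a knight.
Maya is a knight.

Verification:
- Dave (knave) says "I tell the truth" - this is FALSE (a lie) because Dave is a knave.
- Victor (knight) says "At least one of us is a knight" - this is TRUE because Victor and Maya are knights.
- Maya (knight) says "At least one of us is a knave" - this is TRUE because Dave is a knave.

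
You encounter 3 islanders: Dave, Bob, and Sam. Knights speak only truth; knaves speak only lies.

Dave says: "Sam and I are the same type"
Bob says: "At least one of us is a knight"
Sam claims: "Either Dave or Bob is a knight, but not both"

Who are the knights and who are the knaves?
Dave is a knave.
Bob is a knight.
Sam is a knight.

Verification:
- Dave (knave) says "Sam and I are the same type" - this is FALSE (a lie) because Dave is a knave and Sam is a knight.
- Bob (knight) says "At least one of us is a knight" - this is TRUE because Bob and Sam are knights.
- Sam (knight) says "Either Dave or Bob is a knight, but not both" - this is TRUE because Dave is a knave and Bob is a knight.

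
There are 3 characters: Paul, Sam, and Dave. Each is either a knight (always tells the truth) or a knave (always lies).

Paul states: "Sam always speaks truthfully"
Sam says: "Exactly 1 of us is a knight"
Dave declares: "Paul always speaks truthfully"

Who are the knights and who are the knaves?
Paul is a knave.
Sam is a knave.
Dave is a knave.

Verification:
- Paul (knave) says "Sam always speaks truthfully" - this is FALSE (a lie) because Sam is a knave.
- Sam (knave) says "Exactly 1 of us is a knight" - this is FALSE (a lie) because there are 0 knights.
- Dave (knave) says "Paul always speaks truthfully" - this is FALSE (a lie) because Paul is a knave.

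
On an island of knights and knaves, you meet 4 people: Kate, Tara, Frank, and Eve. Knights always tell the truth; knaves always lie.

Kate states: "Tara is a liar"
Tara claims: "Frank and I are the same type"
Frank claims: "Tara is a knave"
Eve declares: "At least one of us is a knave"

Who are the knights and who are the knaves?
Kate is a knight.
Tara is a knave.
Frank is a knight.
Eve is a knight.

Verification:
- Kate (knight) says "Tara is a liar" - this is TRUE because Tara is a knave.
- Tara (knave) says "Frank and I are the same type" - this is FALSE (a lie) because Tara is a knave and Frank is a knight.
- Frank (knight) says "Tara is a knave" - this is TRUE because Tara is a knave.
- Eve (knight) says "At least one of us is a knave" - this is TRUE because Tara is a knave.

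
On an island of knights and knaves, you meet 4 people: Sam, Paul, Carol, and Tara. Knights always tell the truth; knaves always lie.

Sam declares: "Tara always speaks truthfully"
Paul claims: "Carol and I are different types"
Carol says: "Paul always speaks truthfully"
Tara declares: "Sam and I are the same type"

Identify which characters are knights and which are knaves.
Sam is a knight.
Paul is a knave.
Carol is a knave.
Tara is a knight.

Verification:
- Sam (knight) says "Tara always speaks truthfully" - this is TRUE because Tara is a knight.
- Paul (knave) says "Carol and I are different types" - this is FALSE (a lie) because Paul is a knave and Carol is a knave.
- Carol (knave) says "Paul always speaks truthfully" - this is FALSE (a lie) because Paul is a knave.
- Tara (knight) says "Sam and I are the same type" - this is TRUE because Tara is a knight and Sam is a knight.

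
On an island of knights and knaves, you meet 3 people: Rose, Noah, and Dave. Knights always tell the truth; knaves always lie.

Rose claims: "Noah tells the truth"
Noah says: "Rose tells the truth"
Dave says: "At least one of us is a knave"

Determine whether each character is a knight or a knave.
Rose is a knave.
Noah is a knave.
Dave is a knight.

Verification:
- Rose (knave) says "Noah tells the truth" - this is FALSE (a lie) because Noah is a knave.
- Noah (knave) says "Rose tells the truth" - this is FALSE (a lie) because Rose is a knave.
- Dave (knight) says "At least one of us is a knave" - this is TRUE because Rose and Noah are knaves.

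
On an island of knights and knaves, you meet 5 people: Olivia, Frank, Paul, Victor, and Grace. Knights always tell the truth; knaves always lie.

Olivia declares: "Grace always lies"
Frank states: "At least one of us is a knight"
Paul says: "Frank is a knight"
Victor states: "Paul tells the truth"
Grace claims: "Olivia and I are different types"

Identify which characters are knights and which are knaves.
Olivia is a knave.
Frank is a knight.
Paul is a knight.
Victor is a knight.
Grace is a knight.

Verification:
- Olivia (knave) says "Grace always lies" - this is FALSE (a lie) because Grace is a knight.
- Frank (knight) says "At least one of us is a knight" - this is TRUE because Frank, Paul, Victor, and Grace are knights.
- Paul (knight) says "Frank is a knight" - this is TRUE because Frank is a knight.
- Victor (knight) says "Paul tells the truth" - this is TRUE because Paul is a knight.
- Grace (knight) says "Olivia and I are different types" - this is TRUE because Grace is a knight and Olivia is a knave.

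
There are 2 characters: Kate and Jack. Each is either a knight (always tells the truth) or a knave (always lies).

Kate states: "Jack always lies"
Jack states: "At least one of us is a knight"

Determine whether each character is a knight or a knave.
Kate is a knave.
Jack is a knight.

Verification:
- Kate (knave) says "Jack always lies" - this is FALSE (a lie) because Jack is a knight.
- Jack (knight) says "At least one of us is a knight" - this is TRUE because Jack is a knight.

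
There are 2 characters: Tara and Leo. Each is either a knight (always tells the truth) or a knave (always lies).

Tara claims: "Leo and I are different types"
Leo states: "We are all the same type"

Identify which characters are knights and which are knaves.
Tara is a knight.
Leo is a knave.

Verification:
- Tara (knight) says "Leo and I are different types" - this is TRUE because Tara is a knight and Leo is a knave.
- Leo (knave) says "We are all the same type" - this is FALSE (a lie) because Tara is a knight and Leo is a knave.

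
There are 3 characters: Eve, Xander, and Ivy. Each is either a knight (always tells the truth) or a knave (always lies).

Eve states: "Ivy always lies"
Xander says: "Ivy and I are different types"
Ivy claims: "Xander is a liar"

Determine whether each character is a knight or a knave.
Eve is a knight.
Xander is a knight.
Ivy is a knave.

Verification:
- Eve (knight) says "Ivy always lies" - this is TRUE because Ivy is a knave.
- Xander (knight) says "Ivy and I are different types" - this is TRUE because Xander is a knight and Ivy is a knave.
- Ivy (knave) says "Xander is a liar" - this is FALSE (a lie) because Xander is a knight.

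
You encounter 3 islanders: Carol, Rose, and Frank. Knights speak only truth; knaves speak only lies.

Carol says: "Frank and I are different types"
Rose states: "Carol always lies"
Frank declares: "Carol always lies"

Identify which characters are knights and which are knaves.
Carol is a knight.
Rose is a knave.
Frank is a knave.

Verification:
- Carol (knight) says "Frank and I are different types" - this is TRUE because Carol is a knight and Frank is a knave.
- Rose (knave) says "Carol always lies" - this is FALSE (a lie) because Carol is a knight.
- Frank (knave) says "Carol always lies" - this is FALSE (a lie) because Carol is a knight.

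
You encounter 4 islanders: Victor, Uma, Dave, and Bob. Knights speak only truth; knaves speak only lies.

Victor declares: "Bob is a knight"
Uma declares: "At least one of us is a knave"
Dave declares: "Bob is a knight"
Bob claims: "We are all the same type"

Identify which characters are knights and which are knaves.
Victor is a knave.
Uma is a knight.
Dave is a knave.
Bob is a knave.

Verification:
- Victor (knave) says "Bob is a knight" - this is FALSE (a lie) because Bob is a knave.
- Uma (knight) says "At least one of us is a knave" - this is TRUE because Victor, Dave, and Bob are knaves.
- Dave (knave) says "Bob is a knight" - this is FALSE (a lie) because Bob is a knave.
- Bob (knave) says "We are all the same type" - this is FALSE (a lie) because Uma is a knight and Victor, Dave, and Bob are knaves.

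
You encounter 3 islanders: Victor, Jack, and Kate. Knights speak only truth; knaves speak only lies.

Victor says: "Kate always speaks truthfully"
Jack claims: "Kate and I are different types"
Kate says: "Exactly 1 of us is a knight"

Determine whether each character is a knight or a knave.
Victor is a knave.
Jack is a knave.
Kate is a knave.

Verification:
- Victor (knave) says "Kate always speaks truthfully" - this is FALSE (a lie) because Kate is a knave.
- Jack (knave) says "Kate and I are different types" - this is FALSE (a lie) because Jack is a knave and Kate is a knave.
- Kate (knave) says "Exactly 1 of us is a knight" - this is FALSE (a lie) because there are 0 knights.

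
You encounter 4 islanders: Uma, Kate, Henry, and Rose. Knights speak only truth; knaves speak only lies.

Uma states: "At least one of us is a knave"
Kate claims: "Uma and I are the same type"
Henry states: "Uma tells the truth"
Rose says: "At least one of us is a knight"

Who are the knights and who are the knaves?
Uma is a knight.
Kate is a knave.
Henry is a knight.
Rose is a knight.

Verification:
- Uma (knight) says "At least one of us is a knave" - this is TRUE because Kate is a knave.
- Kate (knave) says "Uma and I are the same type" - this is FALSE (a lie) because Kate is a knave and Uma is a knight.
- Henry (knight) says "Uma tells the truth" - this is TRUE because Uma is a knight.
- Rose (knight) says "At least one of us is a knight" - this is TRUE because Uma, Henry, and Rose are knights.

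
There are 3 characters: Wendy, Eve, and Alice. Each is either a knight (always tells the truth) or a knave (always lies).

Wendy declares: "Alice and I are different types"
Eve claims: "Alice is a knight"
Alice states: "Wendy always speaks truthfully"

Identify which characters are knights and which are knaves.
Wendy is a knave.
Eve is a knave.
Alice is a knave.

Verification:
- Wendy (knave) says "Alice and I are different types" - this is FALSE (a lie) because Wendy is a knave and Alice is a knave.
- Eve (knave) says "Alice is a knight" - this is FALSE (a lie) because Alice is a knave.
- Alice (knave) says "Wendy always speaks truthfully" - this is FALSE (a lie) because Wendy is a knave.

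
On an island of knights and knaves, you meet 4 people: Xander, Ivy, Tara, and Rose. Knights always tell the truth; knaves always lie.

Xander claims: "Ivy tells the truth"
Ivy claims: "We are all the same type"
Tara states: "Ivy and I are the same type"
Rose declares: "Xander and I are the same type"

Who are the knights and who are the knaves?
Xander is a knight.
Ivy is a knight.
Tara is a knight.
Rose is a knight.

Verification:
- Xander (knight) says "Ivy tells the truth" - this is TRUE because Ivy is a knight.
- Ivy (knight) says "We are all the same type" - this is TRUE because Xander, Ivy, Tara, and Rose are knights.
- Tara (knight) says "Ivy and I are the same type" - this is TRUE because Tara is a knight and Ivy is a knight.
- Rose (knight) says "Xander and I are the same type" - this is TRUE because Rose is a knight and Xander is a knight.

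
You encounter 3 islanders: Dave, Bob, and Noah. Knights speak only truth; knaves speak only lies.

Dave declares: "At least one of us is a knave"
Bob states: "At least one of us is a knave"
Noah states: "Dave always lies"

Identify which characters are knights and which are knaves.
Dave is a knight.
Bob is a knight.
Noah is a knave.

Verification:
- Dave (knight) says "At least one of us is a knave" - this is TRUE because Noah is a knave.
- Bob (knight) says "At least one of us is a knave" - this is TRUE because Noah is a knave.
- Noah (knave) says "Dave always lies" - this is FALSE (a lie) because Dave is a knight.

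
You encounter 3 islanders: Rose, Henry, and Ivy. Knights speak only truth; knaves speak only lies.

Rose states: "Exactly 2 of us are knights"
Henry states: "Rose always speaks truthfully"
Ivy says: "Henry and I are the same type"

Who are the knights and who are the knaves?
Rose is a knight.
Henry is a knight.
Ivy is a knave.

Verification:
- Rose (knight) says "Exactly 2 of us are knights" - this is TRUE because there are 2 knights.
- Henry (knight) says "Rose always speaks truthfully" - this is TRUE because Rose is a knight.
- Ivy (knave) says "Henry and I are the same type" - this is FALSE (a lie) because Ivy is a knave and Henry is a knight.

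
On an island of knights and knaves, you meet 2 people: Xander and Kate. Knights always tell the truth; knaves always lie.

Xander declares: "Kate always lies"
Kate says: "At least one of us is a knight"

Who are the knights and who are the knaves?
Xander is a knave.
Kate is a knight.

Verification:
- Xander (knave) says "Kate always lies" - this is FALSE (a lie) because Kate is a knight.
- Kate (knight) says "At least one of us is a knight" - this is TRUE because Kate is a knight.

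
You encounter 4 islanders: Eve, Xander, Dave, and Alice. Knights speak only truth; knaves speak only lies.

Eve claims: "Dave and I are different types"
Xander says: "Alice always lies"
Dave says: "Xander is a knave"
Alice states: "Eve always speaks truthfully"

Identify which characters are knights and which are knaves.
Eve is a knave.
Xander is a knight.
Dave is a knave.
Alice is a knave.

Verification:
- Eve (knave) says "Dave and I are different types" - this is FALSE (a lie) because Eve is a knave and Dave is a knave.
- Xander (knight) says "Alice always lies" - this is TRUE because Alice is a knave.
- Dave (knave) says "Xander is a knave" - this is FALSE (a lie) because Xander is a knight.
- Alice (knave) says "Eve always speaks truthfully" - this is FALSE (a lie) because Eve is a knave.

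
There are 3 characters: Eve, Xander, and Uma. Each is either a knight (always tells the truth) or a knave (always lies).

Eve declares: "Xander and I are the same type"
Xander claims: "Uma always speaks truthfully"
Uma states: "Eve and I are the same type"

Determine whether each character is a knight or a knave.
Eve is a knight.
Xander is a knight.
Uma is a knight.

Verification:
- Eve (knight) says "Xander and I are the same type" - this is TRUE because Eve is a knight and Xander is a knight.
- Xander (knight) says "Uma always speaks truthfully" - this is TRUE because Uma is a knight.
- Uma (knight) says "Eve and I are the same type" - this is TRUE because Uma is a knight and Eve is a knight.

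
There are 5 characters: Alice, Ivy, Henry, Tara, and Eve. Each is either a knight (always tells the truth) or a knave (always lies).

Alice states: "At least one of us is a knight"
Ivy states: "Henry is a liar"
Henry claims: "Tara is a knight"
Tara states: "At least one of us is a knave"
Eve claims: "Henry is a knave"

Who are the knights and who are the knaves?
Alice is a knight.
Ivy is a knave.
Henry is a knight.
Tara is a knight.
Eve is a knave.

Verification:
- Alice (knight) says "At least one of us is a knight" - this is TRUE because Alice, Henry, and Tara are knights.
- Ivy (knave) says "Henry is a liar" - this is FALSE (a lie) because Henry is a knight.
- Henry (knight) says "Tara is a knight" - this is TRUE because Tara is a knight.
- Tara (knight) says "At least one of us is a knave" - this is TRUE because Ivy and Eve are knaves.
- Eve (knave) says "Henry is a knave" - this is FALSE (a lie) because Henry is a knight.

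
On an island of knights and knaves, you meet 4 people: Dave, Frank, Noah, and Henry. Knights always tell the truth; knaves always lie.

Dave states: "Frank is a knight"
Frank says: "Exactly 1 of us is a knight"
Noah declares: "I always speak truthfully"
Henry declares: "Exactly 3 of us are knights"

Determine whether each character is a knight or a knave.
Dave is a knave.
Frank is a knave.
Noah is a knave.
Henry is a knave.

Verification:
- Dave (knave) says "Frank is a knight" - this is FALSE (a lie) because Frank is a knave.
- Frank (knave) says "Exactly 1 of us is a knight" - this is FALSE (a lie) because there are 0 knights.
- Noah (knave) says "I always speak truthfully" - this is FALSE (a lie) because Noah is a knave.
- Henry (knave) says "Exactly 3 of us are knights" - this is FALSE (a lie) because there are 0 knights.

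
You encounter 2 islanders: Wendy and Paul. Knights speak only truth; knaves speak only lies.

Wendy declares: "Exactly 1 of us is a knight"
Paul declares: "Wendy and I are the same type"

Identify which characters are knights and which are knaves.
Wendy is a knight.
Paul is a knave.

Verification:
- Wendy (knight) says "Exactly 1 of us is a knight" - this is TRUE because there are 1 knights.
- Paul (knave) says "Wendy and I are the same type" - this is FALSE (a lie) because Paul is a knave and Wendy is a knight.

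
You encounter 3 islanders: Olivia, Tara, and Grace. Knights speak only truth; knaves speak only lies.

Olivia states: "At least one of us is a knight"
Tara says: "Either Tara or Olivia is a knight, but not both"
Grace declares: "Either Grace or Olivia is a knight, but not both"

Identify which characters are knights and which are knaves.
Olivia is a knave.
Tara is a knave.
Grace is a knave.

Verification:
- Olivia (knave) says "At least one of us is a knight" - this is FALSE (a lie) because no one is a knight.
- Tara (knave) says "Either Tara or Olivia is a knight, but not both" - this is FALSE (a lie) because Tara is a knave and Olivia is a knave.
- Grace (knave) says "Either Grace or Olivia is a knight, but not both" - this is FALSE (a lie) because Grace is a knave and Olivia is a knave.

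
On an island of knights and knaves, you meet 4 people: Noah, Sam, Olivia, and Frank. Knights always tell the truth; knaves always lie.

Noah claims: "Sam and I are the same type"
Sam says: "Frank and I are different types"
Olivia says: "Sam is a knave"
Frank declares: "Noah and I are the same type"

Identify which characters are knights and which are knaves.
Noah is a knight.
Sam is a knight.
Olivia is a knave.
Frank is a knave.

Verification:
- Noah (knight) says "Sam and I are the same type" - this is TRUE because Noah is a knight and Sam is a knight.
- Sam (knight) says "Frank and I are different types" - this is TRUE because Sam is a knight and Frank is a knave.
- Olivia (knave) says "Sam is a knave" - this is FALSE (a lie) because Sam is a knight.
- Frank (knave) says "Noah and I are the same type" - this is FALSE (a lie) because Frank is a knave and Noah is a knight.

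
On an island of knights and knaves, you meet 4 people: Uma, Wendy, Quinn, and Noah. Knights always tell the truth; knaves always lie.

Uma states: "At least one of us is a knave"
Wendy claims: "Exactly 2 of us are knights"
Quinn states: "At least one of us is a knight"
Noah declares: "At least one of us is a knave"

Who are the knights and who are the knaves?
Uma is a knight.
Wendy is a knave.
Quinn is a knight.
Noah is a knight.

Verification:
- Uma (knight) says "At least one of us is a knave" - this is TRUE because Wendy is a knave.
- Wendy (knave) says "Exactly 2 of us are knights" - this is FALSE (a lie) because there are 3 knights.
- Quinn (knight) says "At least one of us is a knight" - this is TRUE because Uma, Quinn, and Noah are knights.
- Noah (knight) says "At least one of us is a knave" - this is TRUE because Wendy is a knave.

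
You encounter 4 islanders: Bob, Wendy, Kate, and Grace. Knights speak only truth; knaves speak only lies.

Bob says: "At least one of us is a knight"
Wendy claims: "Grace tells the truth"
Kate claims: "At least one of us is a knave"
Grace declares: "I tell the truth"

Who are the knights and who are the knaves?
Bob is a knight.
Wendy is a knave.
Kate is a knight.
Grace is a knave.

Verification:
- Bob (knight) says "At least one of us is a knight" - this is TRUE because Bob and Kate are knights.
- Wendy (knave) says "Grace tells the truth" - this is FALSE (a lie) because Grace is a knave.
- Kate (knight) says "At least one of us is a knave" - this is TRUE because Wendy and Grace are knaves.
- Grace (knave) says "I tell the truth" - this is FALSE (a lie) because Grace is a knave.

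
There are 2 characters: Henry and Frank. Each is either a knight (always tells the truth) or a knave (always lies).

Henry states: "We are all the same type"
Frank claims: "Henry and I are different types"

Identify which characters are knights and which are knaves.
Henry is a knave.
Frank is a knight.

Verification:
- Henry (knave) says "We are all the same type" - this is FALSE (a lie) because Frank is a knight and Henry is a knave.
- Frank (knight) says "Henry and I are different types" - this is TRUE because Frank is a knight and Henry is a knave.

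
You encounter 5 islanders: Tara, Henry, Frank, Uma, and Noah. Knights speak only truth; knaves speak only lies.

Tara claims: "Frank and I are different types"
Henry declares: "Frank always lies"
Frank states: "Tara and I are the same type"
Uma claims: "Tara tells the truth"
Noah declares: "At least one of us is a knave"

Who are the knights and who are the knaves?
Tara is a knight.
Henry is a knight.
Frank is a knave.
Uma is a knight.
Noah is a knight.

Verification:
- Tara (knight) says "Frank and I are different types" - this is TRUE because Tara is a knight and Frank is a knave.
- Henry (knight) says "Frank always lies" - this is TRUE because Frank is a knave.
- Frank (knave) says "Tara and I are the same type" - this is FALSE (a lie) because Frank is a knave and Tara is a knight.
- Uma (knight) says "Tara tells the truth" - this is TRUE because Tara is a knight.
- Noah (knight) says "At least one of us is a knave" - this is TRUE because Frank is a knave.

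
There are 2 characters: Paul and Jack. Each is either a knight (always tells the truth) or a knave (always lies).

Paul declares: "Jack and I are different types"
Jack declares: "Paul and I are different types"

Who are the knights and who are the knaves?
Paul is a knave.
Jack is a knave.

Verification:
- Paul (knave) says "Jack and I are different types" - this is FALSE (a lie) because Paul is a knave and Jack is a knave.
- Jack (knave) says "Paul and I are different types" - this is FALSE (a lie) because Jack is a knave and Paul is a knave.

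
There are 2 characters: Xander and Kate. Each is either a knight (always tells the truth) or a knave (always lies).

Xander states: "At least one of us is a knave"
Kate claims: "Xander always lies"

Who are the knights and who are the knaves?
Xander is a knight.
Kate is a knave.

Verification:
- Xander (knight) says "At least one of us is a knave" - this is TRUE because Kate is a knave.
- Kate (knave) says "Xander always lies" - this is FALSE (a lie) because Xander is a knight.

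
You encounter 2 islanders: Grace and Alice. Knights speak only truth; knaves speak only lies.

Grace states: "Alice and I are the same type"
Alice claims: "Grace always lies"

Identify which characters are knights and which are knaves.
Grace is a knave.
Alice is a knight.

Verification:
- Grace (knave) says "Alice and I are the same type" - this is FALSE (a lie) because Grace is a knave and Alice is a knight.
- Alice (knight) says "Grace always lies" - this is TRUE because Grace is a knave.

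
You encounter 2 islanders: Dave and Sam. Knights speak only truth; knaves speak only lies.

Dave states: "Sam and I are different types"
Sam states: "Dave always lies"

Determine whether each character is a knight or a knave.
Dave is a knight.
Sam is a knave.

Verification:
- Dave (knight) says "Sam and I are different types" - this is TRUE because Dave is a knight and Sam is a knave.
- Sam (knave) says "Dave always lies" - this is FALSE (a lie) because Dave is a knight.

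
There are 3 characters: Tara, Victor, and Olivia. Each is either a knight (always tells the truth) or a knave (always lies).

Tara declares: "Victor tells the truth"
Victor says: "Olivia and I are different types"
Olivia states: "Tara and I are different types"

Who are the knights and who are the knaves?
Tara is a knave.
Victor is a knave.
Olivia is a knave.

Verification:
- Tara (knave) says "Victor tells the truth" - this is FALSE (a lie) because Victor is a knave.
- Victor (knave) says "Olivia and I are different types" - this is FALSE (a lie) because Victor is a knave and Olivia is a knave.
- Olivia (knave) says "Tara and I are different types" - this is FALSE (a lie) because Olivia is a knave and Tara is a knave.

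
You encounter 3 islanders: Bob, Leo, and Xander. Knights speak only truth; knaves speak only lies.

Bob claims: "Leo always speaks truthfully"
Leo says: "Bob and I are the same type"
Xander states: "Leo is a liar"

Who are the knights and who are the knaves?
Bob is a knight.
Leo is a knight.
Xander is a knave.

Verification:
- Bob (knight) says "Leo always speaks truthfully" - this is TRUE because Leo is a knight.
- Leo (knight) says "Bob and I are the same type" - this is TRUE because Leo is a knight and Bob is a knight.
- Xander (knave) says "Leo is a liar" - this is FALSE (a lie) because Leo is a knight.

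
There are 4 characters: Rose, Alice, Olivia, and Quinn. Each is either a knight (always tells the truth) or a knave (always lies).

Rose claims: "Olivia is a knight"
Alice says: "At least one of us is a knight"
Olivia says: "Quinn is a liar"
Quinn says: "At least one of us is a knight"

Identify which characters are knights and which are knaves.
Rose is a knave.
Alice is a knight.
Olivia is a knave.
Quinn is a knight.

Verification:
- Rose (knave) says "Olivia is a knight" - this is FALSE (a lie) because Olivia is a knave.
- Alice (knight) says "At least one of us is a knight" - this is TRUE because Alice and Quinn are knights.
- Olivia (knave) says "Quinn is a liar" - this is FALSE (a lie) because Quinn is a knight.
- Quinn (knight) says "At least one of us is a knight" - this is TRUE because Alice and Quinn are knights.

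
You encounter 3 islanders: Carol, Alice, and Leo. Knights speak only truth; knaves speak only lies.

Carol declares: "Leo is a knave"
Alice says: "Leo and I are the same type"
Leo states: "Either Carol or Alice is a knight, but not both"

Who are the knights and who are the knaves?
Carol is a knave.
Alice is a knight.
Leo is a knight.

Verification:
- Carol (knave) says "Leo is a knave" - this is FALSE (a lie) because Leo is a knight.
- Alice (knight) says "Leo and I are the same type" - this is TRUE because Alice is a knight and Leo is a knight.
- Leo (knight) says "Either Carol or Alice is a knight, but not both" - this is TRUE because Carol is a knave and Alice is a knight.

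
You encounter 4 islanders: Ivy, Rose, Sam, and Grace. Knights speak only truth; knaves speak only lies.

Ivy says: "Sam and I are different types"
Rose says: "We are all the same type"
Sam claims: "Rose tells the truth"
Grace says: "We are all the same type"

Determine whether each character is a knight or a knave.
Ivy is a knight.
Rose is a knave.
Sam is a knave.
Grace is a knave.

Verification:
- Ivy (knight) says "Sam and I are different types" - this is TRUE because Ivy is a knight and Sam is a knave.
- Rose (knave) says "We are all the same type" - this is FALSE (a lie) because Ivy is a knight and Rose, Sam, and Grace are knaves.
- Sam (knave) says "Rose tells the truth" - this is FALSE (a lie) because Rose is a knave.
- Grace (knave) says "We are all the same type" - this is FALSE (a lie) because Ivy is a knight and Rose, Sam, and Grace are knaves.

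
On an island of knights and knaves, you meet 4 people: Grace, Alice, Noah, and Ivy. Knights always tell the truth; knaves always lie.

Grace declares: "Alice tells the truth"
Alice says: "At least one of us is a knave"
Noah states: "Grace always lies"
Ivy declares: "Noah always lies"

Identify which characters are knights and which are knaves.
Grace is a knight.
Alice is a knight.
Noah is a knave.
Ivy is a knight.

Verification:
- Grace (knight) says "Alice tells the truth" - this is TRUE because Alice is a knight.
- Alice (knight) says "At least one of us is a knave" - this is TRUE because Noah is a knave.
- Noah (knave) says "Grace always lies" - this is FALSE (a lie) because Grace is a knight.
- Ivy (knight) says "Noah always lies" - this is TRUE because Noah is a knave.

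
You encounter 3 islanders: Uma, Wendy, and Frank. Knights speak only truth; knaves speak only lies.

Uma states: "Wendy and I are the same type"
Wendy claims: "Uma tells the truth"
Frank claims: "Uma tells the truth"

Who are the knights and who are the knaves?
Uma is a knight.
Wendy is a knight.
Frank is a knight.

Verification:
- Uma (knight) says "Wendy and I are the same type" - this is TRUE because Uma is a knight and Wendy is a knight.
- Wendy (knight) says "Uma tells the truth" - this is TRUE because Uma is a knight.
- Frank (knight) says "Uma tells the truth" - this is TRUE because Uma is a knight.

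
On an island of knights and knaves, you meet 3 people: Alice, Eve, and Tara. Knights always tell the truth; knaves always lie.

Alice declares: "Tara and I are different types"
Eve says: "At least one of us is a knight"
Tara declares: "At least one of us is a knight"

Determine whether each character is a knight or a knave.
Alice is a knave.
Eve is a knave.
Tara is a knave.

Verification:
- Alice (knave) says "Tara and I are different types" - this is FALSE (a lie) because Alice is a knave and Tara is a knave.
- Eve (knave) says "At least one of us is a knight" - this is FALSE (a lie) because no one is a knight.
- Tara (knave) says "At least one of us is a knight" - this is FALSE (a lie) because no one is a knight.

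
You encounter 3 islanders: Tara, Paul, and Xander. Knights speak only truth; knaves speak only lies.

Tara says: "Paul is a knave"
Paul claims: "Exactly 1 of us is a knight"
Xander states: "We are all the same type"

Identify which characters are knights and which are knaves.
Tara is a knave.
Paul is a knight.
Xander is a knave.

Verification:
- Tara (knave) says "Paul is a knave" - this is FALSE (a lie) because Paul is a knight.
- Paul (knight) says "Exactly 1 of us is a knight" - this is TRUE because there are 1 knights.
- Xander (knave) says "We are all the same type" - this is FALSE (a lie) because Paul is a knight and Tara and Xander are knaves.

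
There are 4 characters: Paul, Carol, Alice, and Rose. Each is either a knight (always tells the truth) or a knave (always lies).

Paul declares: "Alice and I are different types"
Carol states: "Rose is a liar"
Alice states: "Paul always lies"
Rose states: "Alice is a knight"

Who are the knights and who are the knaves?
Paul is a knight.
Carol is a knight.
Alice is a knave.
Rose is a knave.

Verification:
- Paul (knight) says "Alice and I are different types" - this is TRUE because Paul is a knight and Alice is a knave.
- Carol (knight) says "Rose is a liar" - this is TRUE because Rose is a knave.
- Alice (knave) says "Paul always lies" - this is FALSE (a lie) because Paul is a knight.
- Rose (knave) says "Alice is a knight" - this is FALSE (a lie) because Alice is a knave.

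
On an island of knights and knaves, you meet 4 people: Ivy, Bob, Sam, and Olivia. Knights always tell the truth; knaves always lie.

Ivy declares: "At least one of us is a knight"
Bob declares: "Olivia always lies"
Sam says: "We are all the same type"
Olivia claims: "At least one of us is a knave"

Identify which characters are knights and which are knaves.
Ivy is a knight.
Bob is a knave.
Sam is a knave.
Olivia is a knight.

Verification:
- Ivy (knight) says "At least one of us is a knight" - this is TRUE because Ivy and Olivia are knights.
- Bob (knave) says "Olivia always lies" - this is FALSE (a lie) because Olivia is a knight.
- Sam (knave) says "We are all the same type" - this is FALSE (a lie) because Ivy and Olivia are knights and Bob and Sam are knaves.
- Olivia (knight) says "At least one of us is a knave" - this is TRUE because Bob and Sam are knaves.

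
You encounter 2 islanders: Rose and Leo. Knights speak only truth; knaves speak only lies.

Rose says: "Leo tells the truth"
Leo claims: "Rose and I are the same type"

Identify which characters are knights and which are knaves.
Rose is a knight.
Leo is a knight.

Verification:
- Rose (knight) says "Leo tells the truth" - this is TRUE because Leo is a knight.
- Leo (knight) says "Rose and I are the same type" - this is TRUE because Leo is a knight and Rose is a knight.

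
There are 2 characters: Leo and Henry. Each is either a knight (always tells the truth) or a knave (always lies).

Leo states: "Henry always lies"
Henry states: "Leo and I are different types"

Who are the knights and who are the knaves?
Leo is a knave.
Henry is a knight.

Verification:
- Leo (knave) says "Henry always lies" - this is FALSE (a lie) because Henry is a knight.
- Henry (knight) says "Leo and I are different types" - this is TRUE because Henry is a knight and Leo is a knave.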